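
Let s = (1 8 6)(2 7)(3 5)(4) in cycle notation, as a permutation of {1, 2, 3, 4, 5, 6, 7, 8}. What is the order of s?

The disjoint cycles have lengths 3, 2, 2, 1.
Since disjoint cycles commute, ord(s) = lcm(3, 2, 2) = 6.

6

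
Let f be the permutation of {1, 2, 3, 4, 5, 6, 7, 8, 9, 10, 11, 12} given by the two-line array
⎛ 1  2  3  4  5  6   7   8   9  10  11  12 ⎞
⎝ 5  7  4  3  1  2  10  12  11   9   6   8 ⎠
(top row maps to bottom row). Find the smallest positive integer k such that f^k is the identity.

6

The disjoint-cycle form of f has cycle lengths 6, 2, 2, 2.
The order is lcm(6, 2, 2, 2) = 6.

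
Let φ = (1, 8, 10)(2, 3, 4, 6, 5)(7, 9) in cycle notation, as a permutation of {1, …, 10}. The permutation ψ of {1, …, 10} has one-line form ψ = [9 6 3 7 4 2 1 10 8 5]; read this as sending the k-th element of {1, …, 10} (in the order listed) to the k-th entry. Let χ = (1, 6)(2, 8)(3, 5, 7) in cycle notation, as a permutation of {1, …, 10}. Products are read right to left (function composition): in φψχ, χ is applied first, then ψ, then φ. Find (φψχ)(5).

8

Chase 5: χ(5) = 7; ψ(7) = 1; φ(1) = 8. Hence (φψχ)(5) = 8.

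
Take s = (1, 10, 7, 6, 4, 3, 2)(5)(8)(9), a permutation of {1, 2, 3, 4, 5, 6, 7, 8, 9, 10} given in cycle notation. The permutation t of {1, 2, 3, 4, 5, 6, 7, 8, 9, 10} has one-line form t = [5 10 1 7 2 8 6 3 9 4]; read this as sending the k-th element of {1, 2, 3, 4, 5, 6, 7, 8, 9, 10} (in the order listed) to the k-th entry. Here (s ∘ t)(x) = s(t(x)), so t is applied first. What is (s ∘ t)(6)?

8

t(6) = 8, then s(8) = 8; composing gives (s ∘ t)(6) = 8.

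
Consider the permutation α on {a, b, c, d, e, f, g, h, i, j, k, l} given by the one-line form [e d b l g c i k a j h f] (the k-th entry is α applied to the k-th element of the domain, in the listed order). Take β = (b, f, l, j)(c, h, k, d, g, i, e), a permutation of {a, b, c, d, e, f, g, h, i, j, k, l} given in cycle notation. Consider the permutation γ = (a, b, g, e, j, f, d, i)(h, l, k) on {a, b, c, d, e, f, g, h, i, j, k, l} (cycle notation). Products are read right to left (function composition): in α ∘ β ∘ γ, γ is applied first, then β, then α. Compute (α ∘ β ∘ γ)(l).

Chase l: γ(l) = k; β(k) = d; α(d) = l. Hence (α ∘ β ∘ γ)(l) = l.

l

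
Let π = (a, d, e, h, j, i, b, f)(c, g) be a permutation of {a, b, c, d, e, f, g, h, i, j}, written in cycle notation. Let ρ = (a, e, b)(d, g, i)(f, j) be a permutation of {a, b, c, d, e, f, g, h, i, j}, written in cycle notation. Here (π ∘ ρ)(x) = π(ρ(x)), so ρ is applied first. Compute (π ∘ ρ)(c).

First apply ρ: ρ(c) = c, then π(c) = g. Thus (π ∘ ρ)(c) = g.

g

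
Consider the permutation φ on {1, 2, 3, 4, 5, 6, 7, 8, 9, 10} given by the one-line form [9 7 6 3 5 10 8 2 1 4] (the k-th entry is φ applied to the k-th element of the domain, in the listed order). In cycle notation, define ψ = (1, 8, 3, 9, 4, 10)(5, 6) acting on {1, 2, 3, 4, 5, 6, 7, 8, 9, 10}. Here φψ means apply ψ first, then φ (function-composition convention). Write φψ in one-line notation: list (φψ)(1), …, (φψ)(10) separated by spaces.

(φψ)(x) = φ(ψ(x)). Computing each image: φ(ψ(1)) = φ(8) = 2, φ(ψ(2)) = φ(2) = 7, φ(ψ(3)) = φ(9) = 1, φ(ψ(4)) = φ(10) = 4, φ(ψ(5)) = φ(6) = 10, φ(ψ(6)) = φ(5) = 5, φ(ψ(7)) = φ(7) = 8, φ(ψ(8)) = φ(3) = 6, φ(ψ(9)) = φ(4) = 3, φ(ψ(10)) = φ(1) = 9.
Hence φψ = [2 7 1 4 10 5 8 6 3 9].

2 7 1 4 10 5 8 6 3 9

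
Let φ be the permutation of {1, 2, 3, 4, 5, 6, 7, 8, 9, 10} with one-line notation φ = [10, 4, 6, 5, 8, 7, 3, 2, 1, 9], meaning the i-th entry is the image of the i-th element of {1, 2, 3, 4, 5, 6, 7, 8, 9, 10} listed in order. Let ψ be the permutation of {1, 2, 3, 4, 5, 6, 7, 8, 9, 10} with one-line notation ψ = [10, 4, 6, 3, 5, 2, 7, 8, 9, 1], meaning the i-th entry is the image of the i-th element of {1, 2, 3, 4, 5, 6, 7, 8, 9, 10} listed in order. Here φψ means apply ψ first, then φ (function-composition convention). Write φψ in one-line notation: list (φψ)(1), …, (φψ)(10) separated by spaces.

(φψ)(x) = φ(ψ(x)). Computing each image: φ(ψ(1)) = φ(10) = 9, φ(ψ(2)) = φ(4) = 5, φ(ψ(3)) = φ(6) = 7, φ(ψ(4)) = φ(3) = 6, φ(ψ(5)) = φ(5) = 8, φ(ψ(6)) = φ(2) = 4, φ(ψ(7)) = φ(7) = 3, φ(ψ(8)) = φ(8) = 2, φ(ψ(9)) = φ(9) = 1, φ(ψ(10)) = φ(1) = 10.
Hence φψ = [9 5 7 6 8 4 3 2 1 10].

9 5 7 6 8 4 3 2 1 10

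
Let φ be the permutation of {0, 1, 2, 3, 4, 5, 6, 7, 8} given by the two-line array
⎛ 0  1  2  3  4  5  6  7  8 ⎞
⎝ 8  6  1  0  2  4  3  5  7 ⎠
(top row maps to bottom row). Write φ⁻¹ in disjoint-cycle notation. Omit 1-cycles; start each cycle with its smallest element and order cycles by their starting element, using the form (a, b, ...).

(0, 3, 6, 1, 2, 4, 5, 7, 8)

First write φ in disjoint cycles: (0, 8, 7, 5, 4, 2, 1, 6, 3).
The inverse reverses every cycle; in canonical form, φ⁻¹ = (0, 3, 6, 1, 2, 4, 5, 7, 8).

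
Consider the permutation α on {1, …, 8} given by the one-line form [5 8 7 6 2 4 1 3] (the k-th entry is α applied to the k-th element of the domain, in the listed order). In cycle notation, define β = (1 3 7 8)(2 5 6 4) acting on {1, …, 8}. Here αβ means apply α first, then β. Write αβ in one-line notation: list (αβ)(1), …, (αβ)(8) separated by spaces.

6 1 8 4 5 2 3 7

(αβ)(x) = β(α(x)). Computing each image: β(α(1)) = β(5) = 6, β(α(2)) = β(8) = 1, β(α(3)) = β(7) = 8, β(α(4)) = β(6) = 4, β(α(5)) = β(2) = 5, β(α(6)) = β(4) = 2, β(α(7)) = β(1) = 3, β(α(8)) = β(3) = 7.
Hence αβ = [6 1 8 4 5 2 3 7].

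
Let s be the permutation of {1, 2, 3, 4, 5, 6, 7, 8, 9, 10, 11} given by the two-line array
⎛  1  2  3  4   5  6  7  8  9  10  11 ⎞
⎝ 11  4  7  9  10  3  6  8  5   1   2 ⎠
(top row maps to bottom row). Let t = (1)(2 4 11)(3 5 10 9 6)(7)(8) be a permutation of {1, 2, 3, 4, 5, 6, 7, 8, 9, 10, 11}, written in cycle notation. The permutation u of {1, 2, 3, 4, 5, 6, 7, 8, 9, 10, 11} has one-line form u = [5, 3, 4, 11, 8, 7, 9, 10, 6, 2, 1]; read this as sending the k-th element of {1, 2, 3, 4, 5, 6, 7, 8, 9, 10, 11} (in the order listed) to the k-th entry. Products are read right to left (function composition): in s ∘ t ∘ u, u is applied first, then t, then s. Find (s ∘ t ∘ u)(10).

Chase 10: u(10) = 2; t(2) = 4; s(4) = 9. Hence (s ∘ t ∘ u)(10) = 9.

9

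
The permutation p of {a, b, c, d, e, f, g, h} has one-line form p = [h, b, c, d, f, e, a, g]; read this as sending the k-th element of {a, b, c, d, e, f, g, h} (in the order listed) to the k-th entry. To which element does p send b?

b is element number 2 of the domain, and entry number 2 of the one-line form is b, so p(b) = b.

b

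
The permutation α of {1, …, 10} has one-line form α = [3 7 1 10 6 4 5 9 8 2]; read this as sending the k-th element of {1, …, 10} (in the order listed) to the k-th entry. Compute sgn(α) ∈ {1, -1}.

In disjoint-cycle form the cycle lengths are 6, 2, 2.
A cycle of length ℓ contributes ℓ−1 transpositions, so α is a product of 5 + 1 + 1 = 7 transpositions — odd.

-1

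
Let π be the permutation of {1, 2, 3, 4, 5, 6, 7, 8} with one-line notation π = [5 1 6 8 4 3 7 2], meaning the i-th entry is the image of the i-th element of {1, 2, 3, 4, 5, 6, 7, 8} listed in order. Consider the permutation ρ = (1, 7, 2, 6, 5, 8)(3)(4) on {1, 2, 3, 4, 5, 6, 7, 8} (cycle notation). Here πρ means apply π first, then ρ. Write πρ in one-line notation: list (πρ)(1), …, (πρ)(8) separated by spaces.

8 7 5 1 4 3 2 6

For each element, apply π then ρ: 1 → 5 → 8; 2 → 1 → 7; 3 → 6 → 5; 4 → 8 → 1; 5 → 4 → 4; 6 → 3 → 3; 7 → 7 → 2; 8 → 2 → 6.
Collecting the images, πρ = [8 7 5 1 4 3 2 6].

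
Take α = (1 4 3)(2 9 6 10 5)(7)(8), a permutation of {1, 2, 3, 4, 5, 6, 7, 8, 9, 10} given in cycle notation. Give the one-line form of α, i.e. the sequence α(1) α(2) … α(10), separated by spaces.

Reading each image from the cycles: 1↦4, 2↦9, 3↦1, 4↦3, 5↦2, 6↦10, 7↦7, 8↦8, 9↦6, 10↦5.
Listing these in domain order gives 4 9 1 3 2 10 7 8 6 5.

4 9 1 3 2 10 7 8 6 5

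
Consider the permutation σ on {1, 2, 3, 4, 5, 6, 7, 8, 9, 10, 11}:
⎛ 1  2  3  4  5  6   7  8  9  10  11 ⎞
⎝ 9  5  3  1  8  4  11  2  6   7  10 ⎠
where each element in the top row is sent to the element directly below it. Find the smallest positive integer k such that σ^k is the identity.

12

Writing σ as disjoint cycles, the cycle lengths are 4, 3, 3, 1.
The order of σ is the least common multiple of its cycle lengths: lcm(4, 3, 3) = 12.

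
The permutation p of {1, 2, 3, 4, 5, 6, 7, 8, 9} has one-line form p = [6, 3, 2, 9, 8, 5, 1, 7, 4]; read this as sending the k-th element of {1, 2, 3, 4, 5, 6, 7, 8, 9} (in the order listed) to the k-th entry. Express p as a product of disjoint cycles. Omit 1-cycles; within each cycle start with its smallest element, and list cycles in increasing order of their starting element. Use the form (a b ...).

(1 6 5 8 7)(2 3)(4 9)

Start at 1 and follow images: 1 → 6 → 5 → 8 → 7 → 1, giving the cycle (1 6 5 8 7).
Continuing from each remaining unvisited element yields (1 6 5 8 7)(2 3)(4 9).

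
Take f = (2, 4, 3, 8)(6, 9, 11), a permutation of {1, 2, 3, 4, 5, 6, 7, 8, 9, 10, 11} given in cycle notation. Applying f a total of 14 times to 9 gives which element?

6

9 lies in the 3-cycle (6, 9, 11).
On a 3-cycle, f^3 is the identity, so f^14 = f^2 there (14 ≡ 2 mod 3).
Advancing 2 steps from 9: 9 → 11 → 6.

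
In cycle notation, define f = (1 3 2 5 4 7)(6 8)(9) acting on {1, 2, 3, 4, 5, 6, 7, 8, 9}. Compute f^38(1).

1 lies in the 6-cycle (1 3 2 5 4 7).
Powers repeat with period 6 on this cycle, and 38 mod 6 = 2, so f^38(1) = f^2(1).
Stepping 2 places around the cycle: 1 → 3 → 2.

2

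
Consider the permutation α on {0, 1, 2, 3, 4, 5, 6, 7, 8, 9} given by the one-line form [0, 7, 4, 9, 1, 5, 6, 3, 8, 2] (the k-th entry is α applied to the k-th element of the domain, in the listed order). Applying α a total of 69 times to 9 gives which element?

1

Tracing 9 → 2 → … returns to 9 after 6 steps, so 9 lies in a 6-cycle (1 7 3 9 2 4).
On a 6-cycle, α^6 is the identity, so α^69 = α^3 there (69 ≡ 3 mod 6).
Advancing 3 steps from 9: 9 → 2 → 4 → 1.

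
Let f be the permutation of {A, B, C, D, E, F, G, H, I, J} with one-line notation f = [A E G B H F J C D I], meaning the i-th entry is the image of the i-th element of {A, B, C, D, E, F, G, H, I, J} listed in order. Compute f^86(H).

B

Tracing H → C → … returns to H after 8 steps, so H lies in an 8-cycle (B, E, H, C, G, J, I, D).
On an 8-cycle, f^8 is the identity, so f^86 = f^6 there (86 ≡ 6 mod 8).
Stepping 6 places around the cycle: H → C → G → J → I → D → B.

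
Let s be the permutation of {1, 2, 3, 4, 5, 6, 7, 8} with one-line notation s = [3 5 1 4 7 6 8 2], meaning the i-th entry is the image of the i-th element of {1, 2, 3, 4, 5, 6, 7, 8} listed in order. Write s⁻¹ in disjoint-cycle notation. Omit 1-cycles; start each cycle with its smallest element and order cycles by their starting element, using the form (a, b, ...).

(1, 3)(2, 8, 7, 5)

The cycle decomposition of s is (1, 3)(2, 5, 7, 8).
Reversing each cycle (and rotating so the smallest element leads) gives s⁻¹ = (1, 3)(2, 8, 7, 5).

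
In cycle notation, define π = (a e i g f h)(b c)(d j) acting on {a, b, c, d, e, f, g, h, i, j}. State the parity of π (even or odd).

odd

The cycle lengths are 6, 2, 2.
A cycle is odd iff its length is even; π has 3 even-length cycles, so sgn(π) = (−1)^3 and π is odd.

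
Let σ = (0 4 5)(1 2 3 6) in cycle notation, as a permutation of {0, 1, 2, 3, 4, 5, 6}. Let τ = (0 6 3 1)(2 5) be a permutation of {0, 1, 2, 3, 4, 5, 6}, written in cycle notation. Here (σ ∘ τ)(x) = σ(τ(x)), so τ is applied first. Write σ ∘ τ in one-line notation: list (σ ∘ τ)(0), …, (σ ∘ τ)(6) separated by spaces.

(σ ∘ τ)(x) = σ(τ(x)). Computing each image: σ(τ(0)) = σ(6) = 1, σ(τ(1)) = σ(0) = 4, σ(τ(2)) = σ(5) = 0, σ(τ(3)) = σ(1) = 2, σ(τ(4)) = σ(4) = 5, σ(τ(5)) = σ(2) = 3, σ(τ(6)) = σ(3) = 6.
Hence σ ∘ τ = [1 4 0 2 5 3 6].

1 4 0 2 5 3 6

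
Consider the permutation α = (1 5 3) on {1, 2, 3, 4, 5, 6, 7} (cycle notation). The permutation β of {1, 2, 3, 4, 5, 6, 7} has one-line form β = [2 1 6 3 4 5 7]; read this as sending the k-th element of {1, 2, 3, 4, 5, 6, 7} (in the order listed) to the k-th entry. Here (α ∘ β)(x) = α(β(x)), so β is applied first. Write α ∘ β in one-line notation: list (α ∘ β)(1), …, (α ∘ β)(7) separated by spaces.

For each element, apply β then α: 1 → 2 → 2; 2 → 1 → 5; 3 → 6 → 6; 4 → 3 → 1; 5 → 4 → 4; 6 → 5 → 3; 7 → 7 → 7.
So α ∘ β in one-line form is 2 5 6 1 4 3 7.

2 5 6 1 4 3 7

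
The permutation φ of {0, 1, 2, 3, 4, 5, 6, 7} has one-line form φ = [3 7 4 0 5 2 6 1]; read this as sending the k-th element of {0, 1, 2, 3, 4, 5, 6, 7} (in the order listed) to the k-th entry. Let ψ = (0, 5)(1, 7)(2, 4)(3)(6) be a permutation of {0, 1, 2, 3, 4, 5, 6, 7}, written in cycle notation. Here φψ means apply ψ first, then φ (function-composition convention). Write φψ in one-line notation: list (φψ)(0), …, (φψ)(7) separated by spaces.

2 1 5 0 4 3 6 7

For each element, apply ψ then φ: 0 → 5 → 2; 1 → 7 → 1; 2 → 4 → 5; 3 → 3 → 0; 4 → 2 → 4; 5 → 0 → 3; 6 → 6 → 6; 7 → 1 → 7.
So φψ in one-line form is 2 1 5 0 4 3 6 7.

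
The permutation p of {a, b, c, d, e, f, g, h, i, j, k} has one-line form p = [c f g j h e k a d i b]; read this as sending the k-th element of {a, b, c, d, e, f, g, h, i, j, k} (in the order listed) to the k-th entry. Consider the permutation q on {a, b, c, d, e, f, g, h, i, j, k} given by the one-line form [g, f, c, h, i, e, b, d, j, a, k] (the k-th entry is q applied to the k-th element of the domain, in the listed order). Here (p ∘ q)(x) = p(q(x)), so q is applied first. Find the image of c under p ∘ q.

q(c) = c, then p(c) = g; composing gives (p ∘ q)(c) = g.

g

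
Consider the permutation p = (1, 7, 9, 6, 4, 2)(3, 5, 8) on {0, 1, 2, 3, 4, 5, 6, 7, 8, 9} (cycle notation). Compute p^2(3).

3 lies in the 3-cycle (3, 5, 8).
Stepping 2 places around the cycle: 3 → 5 → 8.

8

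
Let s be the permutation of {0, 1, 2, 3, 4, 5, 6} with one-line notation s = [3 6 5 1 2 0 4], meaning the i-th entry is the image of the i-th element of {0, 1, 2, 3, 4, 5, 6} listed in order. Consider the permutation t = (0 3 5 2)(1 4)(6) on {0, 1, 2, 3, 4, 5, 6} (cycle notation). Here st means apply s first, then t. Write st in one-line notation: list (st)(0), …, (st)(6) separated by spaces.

(st)(x) = t(s(x)). Computing each image: t(s(0)) = t(3) = 5, t(s(1)) = t(6) = 6, t(s(2)) = t(5) = 2, t(s(3)) = t(1) = 4, t(s(4)) = t(2) = 0, t(s(5)) = t(0) = 3, t(s(6)) = t(4) = 1.
Hence st = [5 6 2 4 0 3 1].

5 6 2 4 0 3 1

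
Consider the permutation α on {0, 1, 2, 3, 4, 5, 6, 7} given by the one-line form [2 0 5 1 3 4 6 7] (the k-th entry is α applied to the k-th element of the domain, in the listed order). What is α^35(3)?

4

Tracing 3 → 1 → … returns to 3 after 6 steps, so 3 lies in a 6-cycle (0 2 5 4 3 1).
On a 6-cycle, α^6 is the identity, so α^35 = α^5 there (35 ≡ 5 mod 6).
Stepping 5 places around the cycle: 3 → 1 → 0 → 2 → 5 → 4.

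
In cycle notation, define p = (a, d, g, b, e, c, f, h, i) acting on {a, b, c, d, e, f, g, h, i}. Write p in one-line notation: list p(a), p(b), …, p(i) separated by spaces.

Each element maps to the next entry in its cycle (wrapping to the front): a→d, b→e, c→f, d→g, e→c, f→h, g→b, h→i, i→a.
So the one-line form is d e f g c h b i a.

d e f g c h b i a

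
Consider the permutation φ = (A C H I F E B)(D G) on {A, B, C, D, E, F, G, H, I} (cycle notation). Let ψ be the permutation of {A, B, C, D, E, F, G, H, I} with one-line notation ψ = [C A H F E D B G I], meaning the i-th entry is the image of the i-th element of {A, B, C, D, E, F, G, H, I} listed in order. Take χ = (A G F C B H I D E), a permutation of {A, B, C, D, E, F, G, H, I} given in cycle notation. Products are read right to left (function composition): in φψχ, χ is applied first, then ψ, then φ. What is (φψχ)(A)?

A

Apply the permutations in order: χ(A) = G, then ψ(G) = B, then φ(B) = A. So (φψχ)(A) = A.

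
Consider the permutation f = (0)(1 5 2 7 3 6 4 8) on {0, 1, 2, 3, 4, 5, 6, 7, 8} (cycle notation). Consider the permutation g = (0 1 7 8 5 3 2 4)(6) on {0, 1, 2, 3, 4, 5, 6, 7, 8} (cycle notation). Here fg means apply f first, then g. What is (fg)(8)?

(fg)(8) = g(f(8)). f(8) = 1, then g(1) = 7. So (fg)(8) = 7.

7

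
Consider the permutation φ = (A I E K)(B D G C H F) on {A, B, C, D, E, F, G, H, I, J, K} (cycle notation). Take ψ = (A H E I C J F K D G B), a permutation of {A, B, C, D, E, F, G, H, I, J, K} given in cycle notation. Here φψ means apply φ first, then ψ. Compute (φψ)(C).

(φψ)(C) = ψ(φ(C)). φ(C) = H, then ψ(H) = E. So (φψ)(C) = E.

E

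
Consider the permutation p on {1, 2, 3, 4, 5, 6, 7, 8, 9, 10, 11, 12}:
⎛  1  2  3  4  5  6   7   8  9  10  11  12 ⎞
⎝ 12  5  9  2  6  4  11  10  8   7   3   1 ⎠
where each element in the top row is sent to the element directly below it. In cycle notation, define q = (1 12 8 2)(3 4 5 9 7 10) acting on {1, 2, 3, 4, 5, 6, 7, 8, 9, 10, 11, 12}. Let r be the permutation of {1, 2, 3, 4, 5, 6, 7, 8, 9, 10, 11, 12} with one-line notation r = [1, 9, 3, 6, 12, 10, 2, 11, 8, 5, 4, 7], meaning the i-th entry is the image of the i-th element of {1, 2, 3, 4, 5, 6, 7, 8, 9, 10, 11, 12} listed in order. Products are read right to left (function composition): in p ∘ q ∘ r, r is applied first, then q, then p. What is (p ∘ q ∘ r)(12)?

7

Apply the permutations in order: r(12) = 7, then q(7) = 10, then p(10) = 7. So (p ∘ q ∘ r)(12) = 7.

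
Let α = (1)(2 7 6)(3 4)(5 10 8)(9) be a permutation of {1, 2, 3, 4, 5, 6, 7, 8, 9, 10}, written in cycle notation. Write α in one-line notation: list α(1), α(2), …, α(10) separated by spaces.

Each element maps to the next entry in its cycle (wrapping to the front): 1↦1, 2↦7, 3↦4, 4↦3, 5↦10, 6↦2, 7↦6, 8↦5, 9↦9, 10↦8.
Listing these in domain order gives 1 7 4 3 10 2 6 5 9 8.

1 7 4 3 10 2 6 5 9 8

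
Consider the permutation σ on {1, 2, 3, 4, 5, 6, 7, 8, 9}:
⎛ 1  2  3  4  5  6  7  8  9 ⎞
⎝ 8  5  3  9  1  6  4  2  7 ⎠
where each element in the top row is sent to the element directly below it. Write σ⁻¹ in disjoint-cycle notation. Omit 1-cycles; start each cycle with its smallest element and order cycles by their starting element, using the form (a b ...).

(1 5 2 8)(4 7 9)

The cycle decomposition of σ is (1 8 2 5)(4 9 7).
Reversing each cycle (and rotating so the smallest element leads) gives σ⁻¹ = (1 5 2 8)(4 7 9).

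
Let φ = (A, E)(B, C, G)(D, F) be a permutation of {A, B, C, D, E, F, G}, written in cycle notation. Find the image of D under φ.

D appears in (D, F); the next entry (wrapping around) is F.

F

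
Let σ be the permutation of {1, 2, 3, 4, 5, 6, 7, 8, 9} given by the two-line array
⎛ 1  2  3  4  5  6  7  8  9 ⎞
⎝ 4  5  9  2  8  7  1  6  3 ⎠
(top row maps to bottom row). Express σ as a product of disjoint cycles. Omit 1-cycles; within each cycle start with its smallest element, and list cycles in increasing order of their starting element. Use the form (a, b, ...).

From 1: 1 → 4 → 2 → 5 → 8 → 6 → 7 → 1, closing the cycle (1, 4, 2, 5, 8, 6, 7).
Repeating from the next unused element and collecting all non-trivial cycles gives (1, 4, 2, 5, 8, 6, 7)(3, 9).

(1, 4, 2, 5, 8, 6, 7)(3, 9)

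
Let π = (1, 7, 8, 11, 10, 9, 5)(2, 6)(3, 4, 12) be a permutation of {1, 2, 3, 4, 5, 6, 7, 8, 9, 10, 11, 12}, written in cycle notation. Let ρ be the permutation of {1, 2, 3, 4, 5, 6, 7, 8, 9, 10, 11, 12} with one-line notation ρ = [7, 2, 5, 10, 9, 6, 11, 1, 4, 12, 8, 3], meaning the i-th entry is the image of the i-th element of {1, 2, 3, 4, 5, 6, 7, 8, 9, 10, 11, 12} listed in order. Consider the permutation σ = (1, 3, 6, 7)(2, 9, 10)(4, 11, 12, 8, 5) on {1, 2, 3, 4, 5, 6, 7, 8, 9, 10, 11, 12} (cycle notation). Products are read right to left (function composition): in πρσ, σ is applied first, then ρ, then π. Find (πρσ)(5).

9

Chase 5: σ(5) = 4; ρ(4) = 10; π(10) = 9. Hence (πρσ)(5) = 9.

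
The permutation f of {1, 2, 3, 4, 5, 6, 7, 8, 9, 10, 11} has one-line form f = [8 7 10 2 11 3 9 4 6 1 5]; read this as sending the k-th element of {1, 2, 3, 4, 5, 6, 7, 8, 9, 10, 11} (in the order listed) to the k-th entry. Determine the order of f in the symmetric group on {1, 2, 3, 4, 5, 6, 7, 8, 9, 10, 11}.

Decomposing into disjoint cycles gives cycle lengths 9, 2.
The order of f is the least common multiple of its cycle lengths: lcm(9, 2) = 18.

18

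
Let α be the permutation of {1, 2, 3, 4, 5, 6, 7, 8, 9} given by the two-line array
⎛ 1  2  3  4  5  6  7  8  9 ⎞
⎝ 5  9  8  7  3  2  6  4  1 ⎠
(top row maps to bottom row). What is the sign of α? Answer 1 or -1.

1

In disjoint-cycle form the cycle lengths are 9.
A cycle of length ℓ contributes ℓ−1 transpositions, so α is a product of 8 transpositions — even.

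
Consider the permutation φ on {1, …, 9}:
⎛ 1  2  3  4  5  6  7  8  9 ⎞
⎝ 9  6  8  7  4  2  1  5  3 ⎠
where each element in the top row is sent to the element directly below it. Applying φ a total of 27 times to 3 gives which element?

9

Tracing 3 → 8 → … returns to 3 after 7 steps, so 3 lies in a 7-cycle (1 9 3 8 5 4 7).
Since the cycle has length 7, φ^27 acts on it the same as φ^6 (27 mod 7 = 6).
Stepping 6 places around the cycle: 3 → 8 → 5 → 4 → 7 → 1 → 9.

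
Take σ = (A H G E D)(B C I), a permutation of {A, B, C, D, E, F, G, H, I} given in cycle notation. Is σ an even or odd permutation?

even

The cycle lengths are 5, 3, 1.
A cycle of length ℓ contributes ℓ−1 transpositions, so σ is a product of 4 + 2 = 6 transpositions — even.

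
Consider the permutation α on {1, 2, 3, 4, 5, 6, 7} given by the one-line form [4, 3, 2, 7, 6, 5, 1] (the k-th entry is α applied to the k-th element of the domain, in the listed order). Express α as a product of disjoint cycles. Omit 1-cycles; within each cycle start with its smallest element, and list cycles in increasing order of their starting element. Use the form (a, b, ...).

Start at 1 and follow images: 1 → 4 → 7 → 1, giving the cycle (1, 4, 7).
Repeating from the next unused element and collecting all non-trivial cycles gives (1, 4, 7)(2, 3)(5, 6).

(1, 4, 7)(2, 3)(5, 6)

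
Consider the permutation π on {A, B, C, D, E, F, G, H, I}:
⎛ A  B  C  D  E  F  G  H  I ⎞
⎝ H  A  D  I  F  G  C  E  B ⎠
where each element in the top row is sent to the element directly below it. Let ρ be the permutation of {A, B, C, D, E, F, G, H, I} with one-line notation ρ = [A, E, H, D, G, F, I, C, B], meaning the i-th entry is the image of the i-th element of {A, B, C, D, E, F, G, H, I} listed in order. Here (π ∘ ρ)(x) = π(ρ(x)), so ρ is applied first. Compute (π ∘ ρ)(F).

First apply ρ: ρ(F) = F, then π(F) = G. Thus (π ∘ ρ)(F) = G.

G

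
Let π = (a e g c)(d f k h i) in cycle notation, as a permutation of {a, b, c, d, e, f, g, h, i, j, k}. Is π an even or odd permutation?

odd

The cycle lengths are 5, 4, 1, 1.
A cycle of length ℓ contributes ℓ−1 transpositions, so π is a product of 4 + 3 = 7 transpositions — odd.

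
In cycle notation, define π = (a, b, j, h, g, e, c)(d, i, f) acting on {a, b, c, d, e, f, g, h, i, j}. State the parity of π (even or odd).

even

The cycle lengths are 7, 3.
A cycle of length ℓ contributes ℓ−1 transpositions, so π is a product of 6 + 2 = 8 transpositions — even.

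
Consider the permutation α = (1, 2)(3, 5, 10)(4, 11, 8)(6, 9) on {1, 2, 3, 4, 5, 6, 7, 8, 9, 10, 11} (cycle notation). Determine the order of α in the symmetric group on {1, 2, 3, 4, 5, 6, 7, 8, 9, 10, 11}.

6

The disjoint cycles have lengths 3, 3, 2, 2, 1.
The order of α is the least common multiple of its cycle lengths: lcm(3, 3, 2, 2) = 6.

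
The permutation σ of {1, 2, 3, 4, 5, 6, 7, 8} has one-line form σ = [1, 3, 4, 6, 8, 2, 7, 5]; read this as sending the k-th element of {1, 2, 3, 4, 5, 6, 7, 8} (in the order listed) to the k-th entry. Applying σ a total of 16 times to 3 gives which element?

Tracing 3 → 4 → … returns to 3 after 4 steps, so 3 lies in a 4-cycle (2 3 4 6).
Since the cycle has length 4, σ^16 acts on it the same as σ^0 (16 mod 4 = 0).
So σ^16(3) = 3.

3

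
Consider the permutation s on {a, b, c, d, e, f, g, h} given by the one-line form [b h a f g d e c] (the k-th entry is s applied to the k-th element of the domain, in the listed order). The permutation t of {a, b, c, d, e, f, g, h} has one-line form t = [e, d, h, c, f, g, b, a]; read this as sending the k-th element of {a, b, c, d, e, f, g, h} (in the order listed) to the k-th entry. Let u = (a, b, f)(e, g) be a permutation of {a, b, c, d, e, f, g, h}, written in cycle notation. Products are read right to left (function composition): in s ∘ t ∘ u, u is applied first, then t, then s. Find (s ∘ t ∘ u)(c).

c

Chase c: u(c) = c; t(c) = h; s(h) = c. Hence (s ∘ t ∘ u)(c) = c.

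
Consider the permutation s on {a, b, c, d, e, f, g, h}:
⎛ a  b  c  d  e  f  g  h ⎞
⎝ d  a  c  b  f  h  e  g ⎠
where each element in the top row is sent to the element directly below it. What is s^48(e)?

e

Tracing e → f → … returns to e after 4 steps, so e lies in a 4-cycle (e, f, h, g).
On a 4-cycle, s^4 is the identity, so s^48 = s^0 there (48 ≡ 0 mod 4).
So s^48(e) = e.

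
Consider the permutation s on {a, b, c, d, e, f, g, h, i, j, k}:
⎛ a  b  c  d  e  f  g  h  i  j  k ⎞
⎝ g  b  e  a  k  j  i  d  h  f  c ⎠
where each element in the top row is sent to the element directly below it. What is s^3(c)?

c

Tracing c → e → … returns to c after 3 steps, so c lies in a 3-cycle (c e k).
Since the cycle has length 3, s^3 acts on it the same as s^0 (3 mod 3 = 0).
So s^3(c) = c.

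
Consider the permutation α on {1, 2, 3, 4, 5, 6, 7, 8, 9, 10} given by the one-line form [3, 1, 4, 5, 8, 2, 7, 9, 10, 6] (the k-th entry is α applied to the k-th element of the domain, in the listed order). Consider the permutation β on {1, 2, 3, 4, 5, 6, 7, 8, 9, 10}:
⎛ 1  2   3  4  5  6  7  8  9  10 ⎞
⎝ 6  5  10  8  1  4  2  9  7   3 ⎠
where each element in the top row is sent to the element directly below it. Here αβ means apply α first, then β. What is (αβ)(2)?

(αβ)(2) = β(α(2)). α(2) = 1, then β(1) = 6. So (αβ)(2) = 6.

6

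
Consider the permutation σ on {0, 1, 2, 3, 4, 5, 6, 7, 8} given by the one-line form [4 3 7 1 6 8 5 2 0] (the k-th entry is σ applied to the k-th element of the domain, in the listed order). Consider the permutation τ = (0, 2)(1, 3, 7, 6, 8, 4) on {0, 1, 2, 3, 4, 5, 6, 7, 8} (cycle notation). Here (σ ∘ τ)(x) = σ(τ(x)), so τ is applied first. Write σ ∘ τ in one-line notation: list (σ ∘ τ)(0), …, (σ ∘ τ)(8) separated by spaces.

7 1 4 2 3 8 0 5 6

(σ ∘ τ)(x) = σ(τ(x)). Computing each image: σ(τ(0)) = σ(2) = 7, σ(τ(1)) = σ(3) = 1, σ(τ(2)) = σ(0) = 4, σ(τ(3)) = σ(7) = 2, σ(τ(4)) = σ(1) = 3, σ(τ(5)) = σ(5) = 8, σ(τ(6)) = σ(8) = 0, σ(τ(7)) = σ(6) = 5, σ(τ(8)) = σ(4) = 6.
Hence σ ∘ τ = [7 1 4 2 3 8 0 5 6].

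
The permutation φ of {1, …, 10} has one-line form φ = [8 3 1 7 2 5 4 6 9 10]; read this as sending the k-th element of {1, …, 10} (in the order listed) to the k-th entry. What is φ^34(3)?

5

Tracing 3 → 1 → … returns to 3 after 6 steps, so 3 lies in a 6-cycle (1, 8, 6, 5, 2, 3).
Since the cycle has length 6, φ^34 acts on it the same as φ^4 (34 mod 6 = 4).
Stepping 4 places around the cycle: 3 → 1 → 8 → 6 → 5.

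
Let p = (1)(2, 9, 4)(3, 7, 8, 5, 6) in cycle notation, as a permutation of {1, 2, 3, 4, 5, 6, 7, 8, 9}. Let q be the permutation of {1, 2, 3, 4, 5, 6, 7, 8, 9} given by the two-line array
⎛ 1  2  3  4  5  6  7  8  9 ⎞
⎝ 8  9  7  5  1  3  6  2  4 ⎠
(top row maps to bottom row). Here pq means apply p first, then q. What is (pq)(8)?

1

(pq)(8) = q(p(8)). p(8) = 5, then q(5) = 1. So (pq)(8) = 1.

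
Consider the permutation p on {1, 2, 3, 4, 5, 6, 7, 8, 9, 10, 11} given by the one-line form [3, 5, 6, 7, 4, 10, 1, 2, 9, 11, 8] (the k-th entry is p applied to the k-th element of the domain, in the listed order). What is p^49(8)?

Tracing 8 → 2 → … returns to 8 after 10 steps, so 8 lies in a 10-cycle (1, 3, 6, 10, 11, 8, 2, 5, 4, 7).
Powers repeat with period 10 on this cycle, and 49 mod 10 = 9, so p^49(8) = p^9(8).
Advancing 9 steps from 8: 8 → 2 → 5 → 4 → 7 → 1 → 3 → 6 → 10 → 11.

11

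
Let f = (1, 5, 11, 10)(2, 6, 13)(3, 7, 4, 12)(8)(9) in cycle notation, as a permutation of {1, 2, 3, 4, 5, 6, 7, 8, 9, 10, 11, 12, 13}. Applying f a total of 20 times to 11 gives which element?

11

11 lies in the 4-cycle (1, 5, 11, 10).
On a 4-cycle, f^4 is the identity, so f^20 = f^0 there (20 ≡ 0 mod 4).
So f^20(11) = 11.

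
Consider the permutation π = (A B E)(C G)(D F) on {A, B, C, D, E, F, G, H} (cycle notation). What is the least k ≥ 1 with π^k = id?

The cycle type of π is (3, 2, 2, 1).
The order of π is the least common multiple of its cycle lengths: lcm(3, 2, 2) = 6.

6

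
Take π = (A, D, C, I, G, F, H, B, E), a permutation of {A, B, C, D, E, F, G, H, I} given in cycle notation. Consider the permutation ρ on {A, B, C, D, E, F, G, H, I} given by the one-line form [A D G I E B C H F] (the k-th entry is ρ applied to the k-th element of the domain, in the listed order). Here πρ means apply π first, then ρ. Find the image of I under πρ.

C

(πρ)(I) = ρ(π(I)). π(I) = G, then ρ(G) = C. So (πρ)(I) = C.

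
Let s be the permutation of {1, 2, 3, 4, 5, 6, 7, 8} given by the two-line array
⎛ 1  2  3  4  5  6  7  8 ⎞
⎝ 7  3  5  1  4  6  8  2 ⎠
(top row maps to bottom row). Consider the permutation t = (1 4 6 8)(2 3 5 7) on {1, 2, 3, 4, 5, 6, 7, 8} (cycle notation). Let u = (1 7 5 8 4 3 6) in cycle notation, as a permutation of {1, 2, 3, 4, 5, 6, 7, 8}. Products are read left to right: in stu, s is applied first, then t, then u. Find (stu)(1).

2

(stu)(1) = u(t(s(1))). s(1) = 7, then t(7) = 2, then u(2) = 2, so the result is 2.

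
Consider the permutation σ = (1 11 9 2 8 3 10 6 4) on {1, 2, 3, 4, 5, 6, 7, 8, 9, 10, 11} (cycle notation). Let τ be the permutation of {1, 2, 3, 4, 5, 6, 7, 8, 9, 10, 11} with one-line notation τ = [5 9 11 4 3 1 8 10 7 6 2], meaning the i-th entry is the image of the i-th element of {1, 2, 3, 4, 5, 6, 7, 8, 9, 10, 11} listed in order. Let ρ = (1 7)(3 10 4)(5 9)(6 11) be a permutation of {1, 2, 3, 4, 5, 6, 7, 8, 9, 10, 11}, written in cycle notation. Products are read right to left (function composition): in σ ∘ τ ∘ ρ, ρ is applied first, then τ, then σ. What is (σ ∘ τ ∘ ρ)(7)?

Chase 7: ρ(7) = 1; τ(1) = 5; σ(5) = 5. Hence (σ ∘ τ ∘ ρ)(7) = 5.

5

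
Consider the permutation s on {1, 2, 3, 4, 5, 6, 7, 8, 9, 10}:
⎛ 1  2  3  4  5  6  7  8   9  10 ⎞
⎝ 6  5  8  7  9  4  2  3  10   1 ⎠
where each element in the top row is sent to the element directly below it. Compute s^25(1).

Tracing 1 → 6 → … returns to 1 after 8 steps, so 1 lies in an 8-cycle (1 6 4 7 2 5 9 10).
Powers repeat with period 8 on this cycle, and 25 mod 8 = 1, so s^25(1) = s^1(1).
Advancing 1 step from 1: 1 → 6.

6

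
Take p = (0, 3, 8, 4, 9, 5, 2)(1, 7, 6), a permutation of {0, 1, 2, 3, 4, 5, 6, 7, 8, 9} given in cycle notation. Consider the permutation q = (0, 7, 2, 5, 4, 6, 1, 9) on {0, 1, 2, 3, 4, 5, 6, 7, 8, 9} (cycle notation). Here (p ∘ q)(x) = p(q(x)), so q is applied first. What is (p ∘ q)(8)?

(p ∘ q)(8) = p(q(8)). q(8) = 8, then p(8) = 4. So (p ∘ q)(8) = 4.

4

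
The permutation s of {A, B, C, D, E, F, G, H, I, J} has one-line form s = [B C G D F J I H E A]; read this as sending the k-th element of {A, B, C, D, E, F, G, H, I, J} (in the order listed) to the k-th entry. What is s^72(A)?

Tracing A → B → … returns to A after 8 steps, so A lies in an 8-cycle (A, B, C, G, I, E, F, J).
On an 8-cycle, s^8 is the identity, so s^72 = s^0 there (72 ≡ 0 mod 8).
So s^72(A) = A.

A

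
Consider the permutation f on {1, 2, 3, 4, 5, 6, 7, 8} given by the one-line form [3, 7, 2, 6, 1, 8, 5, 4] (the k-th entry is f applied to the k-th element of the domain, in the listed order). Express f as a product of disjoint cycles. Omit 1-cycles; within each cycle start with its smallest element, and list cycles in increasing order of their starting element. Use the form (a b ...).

(1 3 2 7 5)(4 6 8)

Iterating f from 1 gives 1 → 3 → 2 → 7 → 5 → 1; that is the 5-cycle (1 3 2 7 5).
Continuing from each remaining unvisited element yields (1 3 2 7 5)(4 6 8).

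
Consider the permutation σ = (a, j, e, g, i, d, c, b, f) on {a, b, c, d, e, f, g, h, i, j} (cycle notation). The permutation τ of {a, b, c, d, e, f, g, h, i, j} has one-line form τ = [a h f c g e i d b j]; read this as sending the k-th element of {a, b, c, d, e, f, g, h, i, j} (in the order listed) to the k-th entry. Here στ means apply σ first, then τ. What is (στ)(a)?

j

(στ)(a) = τ(σ(a)). σ(a) = j, then τ(j) = j. So (στ)(a) = j.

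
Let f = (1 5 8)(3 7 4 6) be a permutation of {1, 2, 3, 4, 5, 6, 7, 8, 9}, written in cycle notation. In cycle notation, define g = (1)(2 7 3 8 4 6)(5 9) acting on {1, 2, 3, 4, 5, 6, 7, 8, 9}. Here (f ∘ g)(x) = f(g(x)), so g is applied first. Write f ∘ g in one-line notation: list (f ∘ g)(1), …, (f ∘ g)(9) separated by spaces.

5 4 1 3 9 2 7 6 8

Chase each element through g then f: 1 → 1 → 5; 2 → 7 → 4; 3 → 8 → 1; 4 → 6 → 3; 5 → 9 → 9; 6 → 2 → 2; 7 → 3 → 7; 8 → 4 → 6; 9 → 5 → 8.
Collecting the images, f ∘ g = [5 4 1 3 9 2 7 6 8].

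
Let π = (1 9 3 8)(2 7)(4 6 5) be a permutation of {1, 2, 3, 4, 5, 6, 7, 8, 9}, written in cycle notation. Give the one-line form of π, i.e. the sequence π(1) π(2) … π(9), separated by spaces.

9 7 8 6 4 5 2 1 3

Each element maps to the next entry in its cycle (wrapping to the front): 1→9, 2→7, 3→8, 4→6, 5→4, 6→5, 7→2, 8→1, 9→3.
Listing these in domain order gives 9 7 8 6 4 5 2 1 3.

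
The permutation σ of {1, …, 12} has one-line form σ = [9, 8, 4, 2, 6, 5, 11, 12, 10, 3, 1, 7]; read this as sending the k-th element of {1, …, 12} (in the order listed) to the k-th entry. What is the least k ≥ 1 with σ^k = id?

10

The disjoint-cycle form of σ has cycle lengths 10, 2.
Since disjoint cycles commute, ord(σ) = lcm(10, 2) = 10.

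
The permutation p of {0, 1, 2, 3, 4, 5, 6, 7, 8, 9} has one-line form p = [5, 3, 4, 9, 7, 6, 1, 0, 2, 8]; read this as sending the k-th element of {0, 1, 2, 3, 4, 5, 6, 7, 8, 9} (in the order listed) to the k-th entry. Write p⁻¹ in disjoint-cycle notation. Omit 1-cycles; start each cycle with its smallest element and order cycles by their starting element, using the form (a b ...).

The cycle decomposition of p is (0 5 6 1 3 9 8 2 4 7).
Reversing each cycle (and rotating so the smallest element leads) gives p⁻¹ = (0 7 4 2 8 9 3 1 6 5).

(0 7 4 2 8 9 3 1 6 5)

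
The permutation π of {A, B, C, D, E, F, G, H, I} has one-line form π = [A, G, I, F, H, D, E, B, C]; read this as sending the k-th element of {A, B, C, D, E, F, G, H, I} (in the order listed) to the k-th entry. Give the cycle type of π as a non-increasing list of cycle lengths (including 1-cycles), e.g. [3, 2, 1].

The disjoint cycles are (A)(B, G, E, H)(C, I)(D, F), with lengths 4, 2, 2, 1 in non-increasing order.

[4, 2, 2, 1]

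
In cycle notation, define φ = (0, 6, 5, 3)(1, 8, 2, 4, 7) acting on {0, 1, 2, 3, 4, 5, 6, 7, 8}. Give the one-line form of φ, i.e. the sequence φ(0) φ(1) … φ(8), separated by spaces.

Each element maps to the next entry in its cycle (wrapping to the front): 0→6, 1→8, 2→4, 3→0, 4→7, 5→3, 6→5, 7→1, 8→2.
So the one-line form is 6 8 4 0 7 3 5 1 2.

6 8 4 0 7 3 5 1 2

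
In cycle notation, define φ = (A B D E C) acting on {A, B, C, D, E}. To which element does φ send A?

A appears in (A B D E C); the next entry (wrapping around) is B.

B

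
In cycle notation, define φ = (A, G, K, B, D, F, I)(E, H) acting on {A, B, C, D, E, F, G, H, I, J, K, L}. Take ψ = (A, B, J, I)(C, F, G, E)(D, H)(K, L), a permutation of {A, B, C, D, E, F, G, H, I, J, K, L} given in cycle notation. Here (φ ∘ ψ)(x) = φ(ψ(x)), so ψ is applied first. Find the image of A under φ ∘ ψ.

(φ ∘ ψ)(A) = φ(ψ(A)). ψ(A) = B, then φ(B) = D. So (φ ∘ ψ)(A) = D.

D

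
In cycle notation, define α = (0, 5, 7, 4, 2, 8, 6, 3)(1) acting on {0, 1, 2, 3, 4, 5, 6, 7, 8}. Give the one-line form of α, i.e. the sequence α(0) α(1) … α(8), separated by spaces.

Reading each image from the cycles: 0↦5, 1↦1, 2↦8, 3↦0, 4↦2, 5↦7, 6↦3, 7↦4, 8↦6.
Listing these in domain order gives 5 1 8 0 2 7 3 4 6.

5 1 8 0 2 7 3 4 6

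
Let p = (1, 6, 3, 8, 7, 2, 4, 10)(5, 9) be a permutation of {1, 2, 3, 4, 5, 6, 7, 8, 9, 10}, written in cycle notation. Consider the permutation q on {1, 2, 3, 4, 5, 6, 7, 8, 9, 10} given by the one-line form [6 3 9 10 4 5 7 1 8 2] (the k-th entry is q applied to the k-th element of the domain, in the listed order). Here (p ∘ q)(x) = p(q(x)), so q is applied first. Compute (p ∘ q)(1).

q(1) = 6, then p(6) = 3; composing gives (p ∘ q)(1) = 3.

3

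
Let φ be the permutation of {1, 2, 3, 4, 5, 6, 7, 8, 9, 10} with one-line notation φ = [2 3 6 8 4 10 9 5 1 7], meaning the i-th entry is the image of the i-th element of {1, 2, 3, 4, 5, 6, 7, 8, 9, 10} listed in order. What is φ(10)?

10 is element number 10 of the domain, and entry number 10 of the one-line form is 7, so φ(10) = 7.

7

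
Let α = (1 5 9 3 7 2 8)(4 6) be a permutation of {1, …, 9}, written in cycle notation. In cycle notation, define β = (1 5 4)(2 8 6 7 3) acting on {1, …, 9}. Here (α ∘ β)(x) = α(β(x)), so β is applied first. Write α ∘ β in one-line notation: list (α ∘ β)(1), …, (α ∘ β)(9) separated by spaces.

For each element, apply β then α: 1 → 5 → 9; 2 → 8 → 1; 3 → 2 → 8; 4 → 1 → 5; 5 → 4 → 6; 6 → 7 → 2; 7 → 3 → 7; 8 → 6 → 4; 9 → 9 → 3.
Collecting the images, α ∘ β = [9 1 8 5 6 2 7 4 3].

9 1 8 5 6 2 7 4 3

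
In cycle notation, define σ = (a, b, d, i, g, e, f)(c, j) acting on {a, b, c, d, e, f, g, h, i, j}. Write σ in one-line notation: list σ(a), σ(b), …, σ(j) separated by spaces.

Reading each image from the cycles: a→b, b→d, c→j, d→i, e→f, f→a, g→e, h→h, i→g, j→c.
Listing these in domain order gives b d j i f a e h g c.

b d j i f a e h g c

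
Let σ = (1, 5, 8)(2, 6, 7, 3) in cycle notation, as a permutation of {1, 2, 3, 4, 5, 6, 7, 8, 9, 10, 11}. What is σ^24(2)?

2

2 lies in the 4-cycle (2, 6, 7, 3).
Powers repeat with period 4 on this cycle, and 24 mod 4 = 0, so σ^24(2) = σ^0(2).
So σ^24(2) = 2.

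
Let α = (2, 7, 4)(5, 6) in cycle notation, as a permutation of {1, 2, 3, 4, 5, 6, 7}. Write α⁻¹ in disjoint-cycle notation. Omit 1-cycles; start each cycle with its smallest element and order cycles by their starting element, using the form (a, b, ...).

The inverse reverses each cycle.
Reversing each cycle of α and rotating so the smallest element leads gives (2, 4, 7)(5, 6).

(2, 4, 7)(5, 6)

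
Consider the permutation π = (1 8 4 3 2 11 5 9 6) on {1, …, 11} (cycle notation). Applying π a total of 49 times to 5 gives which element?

8

5 lies in the 9-cycle (1 8 4 3 2 11 5 9 6).
Powers repeat with period 9 on this cycle, and 49 mod 9 = 4, so π^49(5) = π^4(5).
Advancing 4 steps from 5: 5 → 9 → 6 → 1 → 8.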